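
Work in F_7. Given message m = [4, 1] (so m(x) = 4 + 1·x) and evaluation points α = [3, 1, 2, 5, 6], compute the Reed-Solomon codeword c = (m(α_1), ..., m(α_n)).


c = [0, 5, 6, 2, 3]

Message polynomial: m(x) = 4 + 1·x (mod 7).
For each evaluation point α_i, compute m(α_i) mod 7:
  α_1 = 3: Horner steps 1 → 0, so m(3) = 0.
  α_2 = 1: Horner steps 1 → 5, so m(1) = 5.
  α_3 = 2: Horner steps 1 → 6, so m(2) = 6.
  α_4 = 5: Horner steps 1 → 2, so m(5) = 2.
  α_5 = 6: Horner steps 1 → 3, so m(6) = 3.
Codeword c = [0, 5, 6, 2, 3] ∈ F_7^5.


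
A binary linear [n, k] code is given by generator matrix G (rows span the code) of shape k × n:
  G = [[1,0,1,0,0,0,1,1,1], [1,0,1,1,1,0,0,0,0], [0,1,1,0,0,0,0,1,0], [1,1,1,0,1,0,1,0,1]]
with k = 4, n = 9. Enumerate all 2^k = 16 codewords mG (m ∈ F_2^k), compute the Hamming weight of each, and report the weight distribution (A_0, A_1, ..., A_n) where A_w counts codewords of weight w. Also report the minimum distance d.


Weight distribution: A_0 = 1, A_2 = 2, A_3 = 2, A_4 = 3, A_5 = 6, A_6 = 2. Minimum distance d = 2.

Enumerate all 2^4 = 16 messages m ∈ F_2^4.
For each, compute codeword c = mG in F_2^9, then tally its weight.
  m = 0000 → c = 000000000, weight = 0.
  m = 1000 → c = 101000111, weight = 5.
  m = 0100 → c = 101110000, weight = 4.
  m = 1100 → c = 000110111, weight = 5.
  m = 0010 → c = 011000010, weight = 3.
  m = 1010 → c = 110000101, weight = 4.
  m = 0110 → c = 110110010, weight = 5.
  m = 1110 → c = 011110101, weight = 6.
  m = 0001 → c = 111010101, weight = 6.
  m = 1001 → c = 010010010, weight = 3.
  m = 0101 → c = 010100101, weight = 4.
  m = 1101 → c = 111100010, weight = 5.
  m = 0011 → c = 100010111, weight = 5.
  m = 1011 → c = 001010000, weight = 2.
  m = 0111 → c = 001100111, weight = 5.
  m = 1111 → c = 100100000, weight = 2.
Tally weights:
  weight 0: 1 codewords.
  weight 2: 2 codewords.
  weight 3: 2 codewords.
  weight 4: 3 codewords.
  weight 5: 6 codewords.
  weight 6: 2 codewords.
Minimum distance d = smallest w > 0 with A_w > 0 = 2.
Sanity: Σ A_w = 16 = 2^4 = 16 ✓.


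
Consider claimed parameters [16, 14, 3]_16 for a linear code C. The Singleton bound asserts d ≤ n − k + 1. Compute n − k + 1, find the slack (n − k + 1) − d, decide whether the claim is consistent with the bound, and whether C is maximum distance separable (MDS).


Singleton RHS = n − k + 1 = 3, slack = 0, bound satisfied, MDS.

Singleton bound: d ≤ n − k + 1.
Here n = 16, k = 14, so n − k + 1 = 3.
Given d = 3, check d ≤ 3: YES.
Slack = (n − k + 1) − d = 0.
The code is MDS (slack = 0).
Description: the claimed parameters are [16, 14, 3]_16; such a code would be MDS (meets Singleton bound).


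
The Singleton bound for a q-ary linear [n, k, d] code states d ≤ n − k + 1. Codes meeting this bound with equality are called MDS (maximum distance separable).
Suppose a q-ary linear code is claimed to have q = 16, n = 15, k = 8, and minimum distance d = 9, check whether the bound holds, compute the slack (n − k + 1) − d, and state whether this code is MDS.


Singleton RHS = n − k + 1 = 8, slack = -1, bound violated (no such code; not MDS).

Singleton bound: d ≤ n − k + 1.
Here n = 15, k = 8, so n − k + 1 = 8.
Given d = 9, check d ≤ 8: NO.
Slack = (n − k + 1) − d = -1.
The slack is negative: d = 9 exceeds n − k + 1 = 8 by 1, so the Singleton bound is violated and no linear [15, 8, 9]_16 code can exist. In particular it is not MDS (MDS requires d = n − k + 1 exactly).
Description: the claimed parameters are [15, 8, 9]_16; such a code would be impossible (violates the Singleton bound).


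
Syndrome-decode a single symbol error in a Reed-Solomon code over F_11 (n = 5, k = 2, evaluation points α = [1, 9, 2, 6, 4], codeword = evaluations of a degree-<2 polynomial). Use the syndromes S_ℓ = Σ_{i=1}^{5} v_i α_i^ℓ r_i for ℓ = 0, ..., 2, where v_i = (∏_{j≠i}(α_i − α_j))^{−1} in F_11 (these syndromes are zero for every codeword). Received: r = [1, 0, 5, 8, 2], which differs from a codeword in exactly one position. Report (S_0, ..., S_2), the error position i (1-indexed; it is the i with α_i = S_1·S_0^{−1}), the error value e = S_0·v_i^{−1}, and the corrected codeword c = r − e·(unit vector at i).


S = (9, 10, 5), error at position 4, error magnitude e = 9, c = [1, 0, 5, 10, 2].

Step 1: column multipliers v_i = (∏_{j≠i}(α_i − α_j))^{−1} mod 11.
  i = 1 (α = 1): (1−9)(1−2)(1−6)(1−4) = (−8)·(−1)·(−5)·(−3) = 120 ≡ 10, so v_1 = 10^{−1} = 10 (mod 11).
  i = 2 (α = 9): (9−1)(9−2)(9−6)(9−4) = 8·7·3·5 = 840 ≡ 4, so v_2 = 4^{−1} = 3 (mod 11).
  i = 3 (α = 2): (2−1)(2−9)(2−6)(2−4) = 1·(−7)·(−4)·(−2) = −56 ≡ 10, so v_3 = 10^{−1} = 10 (mod 11).
  i = 4 (α = 6): (6−1)(6−9)(6−2)(6−4) = 5·(−3)·4·2 = −120 ≡ 1, so v_4 = 1^{−1} = 1 (mod 11).
  i = 5 (α = 4): (4−1)(4−9)(4−2)(4−6) = 3·(−5)·2·(−2) = 60 ≡ 5, so v_5 = 5^{−1} = 9 (mod 11).
  v = [10, 3, 10, 1, 9].
Step 2: syndromes of r = [1, 0, 5, 8, 2] (all sums mod 11).
  S_0 = Σ v_i r_i = 10·1 + 3·0 + 10·5 + 1·8 + 9·2 = 86 ≡ 9.
  S_1 = Σ v_i α_i r_i = 10·1·1 + 3·9·0 + 10·2·5 + 1·6·8 + 9·4·2 = 230 ≡ 10.
  α_i^2 mod 11 = [1, 4, 4, 3, 5].
  S_2 = Σ v_i α_i^2 r_i = 10·1·1 + 3·4·0 + 10·4·5 + 1·3·8 + 9·5·2 = 324 ≡ 5.
  S = (9, 10, 5) ≠ 0, so r is not a codeword (an error is present).
Step 3: locate the error. For a single error e at position i, S_ℓ = v_i·e·α_i^ℓ, so α_err = S_1/S_0.
  S_0^{−1} = 9^{−1} = 5 (mod 11), so α_err = 10·5 = 50 ≡ 6 = α_4. Error position i = 4.
  Consistency check: S_2/S_1 = 5·10 = 50 ≡ 6 = α_err ✓ (single-error assumption holds).
Step 4: error magnitude e = S_0/v_4 = S_0·∏_{j≠4}(α_4 − α_j) = 9·1 = 9 ≡ 9 (mod 11).
Step 5: correct position 4: c_4 = r_4 − e = 8 − 9 ≡ 10 (mod 11). Hence c = [1, 0, 5, 10, 2].
  Check: interpolating c through the α_i gives m(x) = 8 + 4·x (degree < 2) with m(α_i) = c_i for every i, so c is indeed a codeword.


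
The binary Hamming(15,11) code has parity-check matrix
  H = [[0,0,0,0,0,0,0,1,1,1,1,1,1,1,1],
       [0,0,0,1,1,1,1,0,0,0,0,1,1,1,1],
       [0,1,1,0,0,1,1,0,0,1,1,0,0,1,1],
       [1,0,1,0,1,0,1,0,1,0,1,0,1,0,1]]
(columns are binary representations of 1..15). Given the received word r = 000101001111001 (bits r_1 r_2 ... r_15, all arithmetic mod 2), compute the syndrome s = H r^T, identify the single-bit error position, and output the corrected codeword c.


s = (1, 0, 0, 1)^T, error position = 9, corrected codeword c = 000101000111001

Compute s = H r^T mod 2 one row at a time:
  s_1 = 0 + 1 + 1 + 1 + 1 + 0 + 0 + 1 = 5 ≡ 1 (mod 2).
  s_2 = 1 + 0 + 1 + 0 + 1 + 0 + 0 + 1 = 4 ≡ 0 (mod 2).
  s_3 = 0 + 0 + 1 + 0 + 1 + 1 + 0 + 1 = 4 ≡ 0 (mod 2).
  s_4 = 0 + 0 + 0 + 0 + 1 + 1 + 0 + 1 = 3 ≡ 1 (mod 2).
s = (1, 0, 0, 1)^T — this equals column 9 of H (binary 1001), so error is at position 9.
Correct: flip bit 9 of r = 000101001111001 to get c = 000101000111001.


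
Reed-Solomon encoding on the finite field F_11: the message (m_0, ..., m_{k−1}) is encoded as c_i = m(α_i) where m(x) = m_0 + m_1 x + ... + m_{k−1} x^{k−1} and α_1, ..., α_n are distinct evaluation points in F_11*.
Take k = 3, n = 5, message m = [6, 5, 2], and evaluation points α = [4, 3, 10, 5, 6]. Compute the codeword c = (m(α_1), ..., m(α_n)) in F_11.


c = [3, 6, 3, 4, 9]

Message polynomial: m(x) = 6 + 5·x + 2·x^2 (mod 11).
For each evaluation point α_i, compute m(α_i) mod 11:
  α_1 = 4: Horner steps 2 → 2 → 3, so m(4) = 3.
  α_2 = 3: Horner steps 2 → 0 → 6, so m(3) = 6.
  α_3 = 10: Horner steps 2 → 3 → 3, so m(10) = 3.
  α_4 = 5: Horner steps 2 → 4 → 4, so m(5) = 4.
  α_5 = 6: Horner steps 2 → 6 → 9, so m(6) = 9.
Codeword c = [3, 6, 3, 4, 9] ∈ F_11^5.


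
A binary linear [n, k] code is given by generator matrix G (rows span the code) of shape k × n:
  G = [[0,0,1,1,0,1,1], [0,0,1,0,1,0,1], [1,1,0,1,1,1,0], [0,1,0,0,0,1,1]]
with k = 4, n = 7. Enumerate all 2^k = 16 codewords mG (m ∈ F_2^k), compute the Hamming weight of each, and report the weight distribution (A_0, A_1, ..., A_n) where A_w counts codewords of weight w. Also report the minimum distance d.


Weight distribution: A_0 = 1, A_2 = 1, A_3 = 6, A_4 = 5, A_5 = 2, A_6 = 1. Minimum distance d = 2.

Enumerate all 2^4 = 16 messages m ∈ F_2^4.
For each, compute codeword c = mG in F_2^7, then tally its weight.
  m = 0000 → c = 0000000, weight = 0.
  m = 1000 → c = 0011011, weight = 4.
  m = 0100 → c = 0010101, weight = 3.
  m = 1100 → c = 0001110, weight = 3.
  m = 0010 → c = 1101110, weight = 5.
  m = 1010 → c = 1110101, weight = 5.
  m = 0110 → c = 1111011, weight = 6.
  m = 1110 → c = 1100000, weight = 2.
  m = 0001 → c = 0100011, weight = 3.
  m = 1001 → c = 0111000, weight = 3.
  m = 0101 → c = 0110110, weight = 4.
  m = 1101 → c = 0101101, weight = 4.
  m = 0011 → c = 1001101, weight = 4.
  m = 1011 → c = 1010110, weight = 4.
  m = 0111 → c = 1011000, weight = 3.
  m = 1111 → c = 1000011, weight = 3.
Tally weights:
  weight 0: 1 codewords.
  weight 2: 1 codewords.
  weight 3: 6 codewords.
  weight 4: 5 codewords.
  weight 5: 2 codewords.
  weight 6: 1 codewords.
Minimum distance d = smallest w > 0 with A_w > 0 = 2.
Sanity: Σ A_w = 16 = 2^4 = 16 ✓.


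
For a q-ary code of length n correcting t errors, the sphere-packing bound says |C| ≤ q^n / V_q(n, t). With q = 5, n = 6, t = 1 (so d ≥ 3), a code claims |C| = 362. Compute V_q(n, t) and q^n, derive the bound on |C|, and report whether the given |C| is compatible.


V_q(n, t) = 25, q^n = 15625, Hamming bound = 625, |C| = 362 ≤ bound (satisfied).

Step 1: Compute V_q(n, t) = Σ_{j=0}^1 C(n, j) (q−1)^j.
  j = 0: C(6,0)·(4)^0 = 1·1 = 1.
  j = 1: C(6,1)·(4)^1 = 6·4 = 24.
  V_q(n, t) = 1 + 24 = 25.
Step 2: q^n = 5^6 = 15625.
Step 3: Hamming bound ⌊q^n / V_q(n,t)⌋ = ⌊15625/25⌋ = 625.
Step 4: Compare |C| = 362 to 625: satisfied.
The claimed |C| lies below the Hamming bound.


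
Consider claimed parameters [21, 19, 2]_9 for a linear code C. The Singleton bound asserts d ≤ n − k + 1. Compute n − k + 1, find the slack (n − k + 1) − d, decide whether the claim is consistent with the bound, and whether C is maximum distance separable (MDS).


Singleton RHS = n − k + 1 = 3, slack = 1, bound satisfied, not MDS.

Singleton bound: d ≤ n − k + 1.
Here n = 21, k = 19, so n − k + 1 = 3.
Given d = 2, check d ≤ 3: YES.
Slack = (n − k + 1) − d = 1.
The code is NOT MDS (slack = 1 > 0).
Description: the claimed parameters are [21, 19, 2]_9; such a code would be non-MDS.


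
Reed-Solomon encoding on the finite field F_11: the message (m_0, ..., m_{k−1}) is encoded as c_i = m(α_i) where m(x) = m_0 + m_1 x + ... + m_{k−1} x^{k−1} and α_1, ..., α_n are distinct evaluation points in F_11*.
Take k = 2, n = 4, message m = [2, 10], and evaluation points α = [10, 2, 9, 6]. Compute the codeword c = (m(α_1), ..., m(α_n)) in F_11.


c = [3, 0, 4, 7]

Message polynomial: m(x) = 2 + 10·x (mod 11).
For each evaluation point α_i, compute m(α_i) mod 11:
  α_1 = 10: Horner steps 10 → 3, so m(10) = 3.
  α_2 = 2: Horner steps 10 → 0, so m(2) = 0.
  α_3 = 9: Horner steps 10 → 4, so m(9) = 4.
  α_4 = 6: Horner steps 10 → 7, so m(6) = 7.
Codeword c = [3, 0, 4, 7] ∈ F_11^4.


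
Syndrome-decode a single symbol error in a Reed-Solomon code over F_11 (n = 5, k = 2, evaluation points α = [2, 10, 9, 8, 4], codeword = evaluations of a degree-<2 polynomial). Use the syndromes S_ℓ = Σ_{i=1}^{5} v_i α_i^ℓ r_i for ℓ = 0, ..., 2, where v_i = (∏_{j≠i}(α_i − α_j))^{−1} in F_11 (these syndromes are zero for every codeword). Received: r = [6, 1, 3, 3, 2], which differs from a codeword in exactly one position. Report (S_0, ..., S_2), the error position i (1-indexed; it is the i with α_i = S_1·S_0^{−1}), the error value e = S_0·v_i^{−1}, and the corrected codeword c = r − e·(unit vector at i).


S = (5, 7, 1), error at position 4, error magnitude e = 9, c = [6, 1, 3, 5, 2].

Step 1: column multipliers v_i = (∏_{j≠i}(α_i − α_j))^{−1} mod 11.
  i = 1 (α = 2): (2−10)(2−9)(2−8)(2−4) = (−8)·(−7)·(−6)·(−2) = 672 ≡ 1, so v_1 = 1^{−1} = 1 (mod 11).
  i = 2 (α = 10): (10−2)(10−9)(10−8)(10−4) = 8·1·2·6 = 96 ≡ 8, so v_2 = 8^{−1} = 7 (mod 11).
  i = 3 (α = 9): (9−2)(9−10)(9−8)(9−4) = 7·(−1)·1·5 = −35 ≡ 9, so v_3 = 9^{−1} = 5 (mod 11).
  i = 4 (α = 8): (8−2)(8−10)(8−9)(8−4) = 6·(−2)·(−1)·4 = 48 ≡ 4, so v_4 = 4^{−1} = 3 (mod 11).
  i = 5 (α = 4): (4−2)(4−10)(4−9)(4−8) = 2·(−6)·(−5)·(−4) = −240 ≡ 2, so v_5 = 2^{−1} = 6 (mod 11).
  v = [1, 7, 5, 3, 6].
Step 2: syndromes of r = [6, 1, 3, 3, 2] (all sums mod 11).
  S_0 = Σ v_i r_i = 1·6 + 7·1 + 5·3 + 3·3 + 6·2 = 49 ≡ 5.
  S_1 = Σ v_i α_i r_i = 1·2·6 + 7·10·1 + 5·9·3 + 3·8·3 + 6·4·2 = 337 ≡ 7.
  α_i^2 mod 11 = [4, 1, 4, 9, 5].
  S_2 = Σ v_i α_i^2 r_i = 1·4·6 + 7·1·1 + 5·4·3 + 3·9·3 + 6·5·2 = 232 ≡ 1.
  S = (5, 7, 1) ≠ 0, so r is not a codeword (an error is present).
Step 3: locate the error. For a single error e at position i, S_ℓ = v_i·e·α_i^ℓ, so α_err = S_1/S_0.
  S_0^{−1} = 5^{−1} = 9 (mod 11), so α_err = 7·9 = 63 ≡ 8 = α_4. Error position i = 4.
  Consistency check: S_2/S_1 = 1·8 = 8 ≡ 8 = α_err ✓ (single-error assumption holds).
Step 4: error magnitude e = S_0/v_4 = S_0·∏_{j≠4}(α_4 − α_j) = 5·4 = 20 ≡ 9 (mod 11).
Step 5: correct position 4: c_4 = r_4 − e = 3 − 9 ≡ 5 (mod 11). Hence c = [6, 1, 3, 5, 2].
  Check: interpolating c through the α_i gives m(x) = 10 + 9·x (degree < 2) with m(α_i) = c_i for every i, so c is indeed a codeword.


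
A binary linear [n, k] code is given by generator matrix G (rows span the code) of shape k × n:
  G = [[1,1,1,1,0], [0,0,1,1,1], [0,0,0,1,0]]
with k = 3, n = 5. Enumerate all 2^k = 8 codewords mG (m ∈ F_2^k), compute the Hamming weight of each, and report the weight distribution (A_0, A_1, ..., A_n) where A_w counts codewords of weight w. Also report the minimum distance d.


Weight distribution: A_0 = 1, A_1 = 1, A_2 = 1, A_3 = 3, A_4 = 2. Minimum distance d = 1.

Enumerate all 2^3 = 8 messages m ∈ F_2^3.
For each, compute codeword c = mG in F_2^5, then tally its weight.
  m = 000 → c = 00000, weight = 0.
  m = 100 → c = 11110, weight = 4.
  m = 010 → c = 00111, weight = 3.
  m = 110 → c = 11001, weight = 3.
  m = 001 → c = 00010, weight = 1.
  m = 101 → c = 11100, weight = 3.
  m = 011 → c = 00101, weight = 2.
  m = 111 → c = 11011, weight = 4.
Tally weights:
  weight 0: 1 codewords.
  weight 1: 1 codewords.
  weight 2: 1 codewords.
  weight 3: 3 codewords.
  weight 4: 2 codewords.
Minimum distance d = smallest w > 0 with A_w > 0 = 1.
Sanity: Σ A_w = 8 = 2^3 = 8 ✓.


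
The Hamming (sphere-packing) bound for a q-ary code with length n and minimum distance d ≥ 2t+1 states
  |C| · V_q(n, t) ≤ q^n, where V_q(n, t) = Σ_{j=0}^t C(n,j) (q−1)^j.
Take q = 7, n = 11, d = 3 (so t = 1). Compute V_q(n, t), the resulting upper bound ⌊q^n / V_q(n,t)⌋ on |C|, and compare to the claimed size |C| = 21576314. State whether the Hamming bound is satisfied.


V_q(n, t) = 67, q^n = 1977326743, Hamming bound = 29512339, |C| = 21576314 ≤ bound (satisfied).

Step 1: Compute V_q(n, t) = Σ_{j=0}^1 C(n, j) (q−1)^j.
  j = 0: C(11,0)·(6)^0 = 1·1 = 1.
  j = 1: C(11,1)·(6)^1 = 11·6 = 66.
  V_q(n, t) = 1 + 66 = 67.
Step 2: q^n = 7^11 = 1977326743.
Step 3: Hamming bound ⌊q^n / V_q(n,t)⌋ = ⌊1977326743/67⌋ = 29512339.
Step 4: Compare |C| = 21576314 to 29512339: satisfied.
The claimed |C| lies below the Hamming bound.


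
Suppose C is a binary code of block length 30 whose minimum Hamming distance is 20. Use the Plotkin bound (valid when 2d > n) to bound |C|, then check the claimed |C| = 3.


Plotkin bound M ≤ 4; given |C| = 3 ≤ bound (satisfied).

Check applicability: 2d = 40, n = 30.
2d − n = 10 > 0, so Plotkin applies.
Compute d/(2d−n) = 20/10 ≈ 2.0000.
⌊d/(2d−n)⌋ = 2.
Plotkin bound: M ≤ 2·2 = 4.
Given |C| = 3, check: satisfied.
This |C| is below the Plotkin bound.


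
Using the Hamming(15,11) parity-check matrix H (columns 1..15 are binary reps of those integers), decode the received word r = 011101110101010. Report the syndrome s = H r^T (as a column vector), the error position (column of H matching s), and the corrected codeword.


s = (0, 1, 0, 0)^T, error position = 4, corrected codeword c = 011001110101010

Compute s = H r^T mod 2 one row at a time:
  s_1 = 1 + 0 + 1 + 0 + 1 + 0 + 1 + 0 = 4 ≡ 0 (mod 2).
  s_2 = 1 + 0 + 1 + 1 + 1 + 0 + 1 + 0 = 5 ≡ 1 (mod 2).
  s_3 = 1 + 1 + 1 + 1 + 1 + 0 + 1 + 0 = 6 ≡ 0 (mod 2).
  s_4 = 0 + 1 + 0 + 1 + 0 + 0 + 0 + 0 = 2 ≡ 0 (mod 2).
s = (0, 1, 0, 0)^T — this equals column 4 of H (binary 0100), so error is at position 4.
Correct: flip bit 4 of r = 011101110101010 to get c = 011001110101010.


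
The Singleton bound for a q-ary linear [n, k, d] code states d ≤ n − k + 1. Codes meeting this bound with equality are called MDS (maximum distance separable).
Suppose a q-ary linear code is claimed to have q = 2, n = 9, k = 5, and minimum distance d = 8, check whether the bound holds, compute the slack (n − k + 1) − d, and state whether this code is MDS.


Singleton RHS = n − k + 1 = 5, slack = -3, bound violated (no such code; not MDS).

Singleton bound: d ≤ n − k + 1.
Here n = 9, k = 5, so n − k + 1 = 5.
Given d = 8, check d ≤ 5: NO.
Slack = (n − k + 1) − d = -3.
The slack is negative: d = 8 exceeds n − k + 1 = 5 by 3, so the Singleton bound is violated and no linear [9, 5, 8]_2 code can exist. In particular it is not MDS (MDS requires d = n − k + 1 exactly).
Description: the claimed parameters are [9, 5, 8]_2; such a code would be impossible (violates the Singleton bound).


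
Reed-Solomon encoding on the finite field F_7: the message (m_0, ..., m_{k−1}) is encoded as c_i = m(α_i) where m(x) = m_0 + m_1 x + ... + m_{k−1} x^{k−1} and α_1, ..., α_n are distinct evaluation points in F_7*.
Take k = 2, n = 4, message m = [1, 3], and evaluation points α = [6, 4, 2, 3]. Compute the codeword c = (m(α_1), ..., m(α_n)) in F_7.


c = [5, 6, 0, 3]

Message polynomial: m(x) = 1 + 3·x (mod 7).
For each evaluation point α_i, compute m(α_i) mod 7:
  α_1 = 6: Horner steps 3 → 5, so m(6) = 5.
  α_2 = 4: Horner steps 3 → 6, so m(4) = 6.
  α_3 = 2: Horner steps 3 → 0, so m(2) = 0.
  α_4 = 3: Horner steps 3 → 3, so m(3) = 3.
Codeword c = [5, 6, 0, 3] ∈ F_7^4.


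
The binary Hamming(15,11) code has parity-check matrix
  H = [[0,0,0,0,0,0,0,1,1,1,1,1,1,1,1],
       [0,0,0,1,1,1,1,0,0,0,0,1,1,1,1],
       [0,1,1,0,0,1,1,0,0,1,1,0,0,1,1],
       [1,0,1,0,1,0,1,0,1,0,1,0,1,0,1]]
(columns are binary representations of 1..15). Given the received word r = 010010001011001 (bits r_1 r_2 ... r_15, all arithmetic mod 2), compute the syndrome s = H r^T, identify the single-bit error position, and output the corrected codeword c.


s = (0, 1, 1, 0)^T, error position = 6, corrected codeword c = 010011001011001

Compute s = H r^T mod 2 one row at a time:
  s_1 = 0 + 1 + 0 + 1 + 1 + 0 + 0 + 1 = 4 ≡ 0 (mod 2).
  s_2 = 0 + 1 + 0 + 0 + 1 + 0 + 0 + 1 = 3 ≡ 1 (mod 2).
  s_3 = 1 + 0 + 0 + 0 + 0 + 1 + 0 + 1 = 3 ≡ 1 (mod 2).
  s_4 = 0 + 0 + 1 + 0 + 1 + 1 + 0 + 1 = 4 ≡ 0 (mod 2).
s = (0, 1, 1, 0)^T — this equals column 6 of H (binary 0110), so error is at position 6.
Correct: flip bit 6 of r = 010010001011001 to get c = 010011001011001.


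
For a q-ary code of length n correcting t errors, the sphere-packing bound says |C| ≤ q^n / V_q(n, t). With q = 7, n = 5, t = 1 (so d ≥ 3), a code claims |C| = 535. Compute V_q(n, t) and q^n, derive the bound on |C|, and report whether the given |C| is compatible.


V_q(n, t) = 31, q^n = 16807, Hamming bound = 542, |C| = 535 ≤ bound (satisfied).

Step 1: Compute V_q(n, t) = Σ_{j=0}^1 C(n, j) (q−1)^j.
  j = 0: C(5,0)·(6)^0 = 1·1 = 1.
  j = 1: C(5,1)·(6)^1 = 5·6 = 30.
  V_q(n, t) = 1 + 30 = 31.
Step 2: q^n = 7^5 = 16807.
Step 3: Hamming bound ⌊q^n / V_q(n,t)⌋ = ⌊16807/31⌋ = 542.
Step 4: Compare |C| = 535 to 542: satisfied.
The claimed |C| lies below the Hamming bound.


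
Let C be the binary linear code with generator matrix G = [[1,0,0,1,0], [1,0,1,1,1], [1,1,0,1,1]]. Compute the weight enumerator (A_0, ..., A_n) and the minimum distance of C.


Weight distribution: A_0 = 1, A_2 = 4, A_4 = 3. Minimum distance d = 2.

Enumerate all 2^3 = 8 messages m ∈ F_2^3.
For each, compute codeword c = mG in F_2^5, then tally its weight.
  m = 000 → c = 00000, weight = 0.
  m = 100 → c = 10010, weight = 2.
  m = 010 → c = 10111, weight = 4.
  m = 110 → c = 00101, weight = 2.
  m = 001 → c = 11011, weight = 4.
  m = 101 → c = 01001, weight = 2.
  m = 011 → c = 01100, weight = 2.
  m = 111 → c = 11110, weight = 4.
Tally weights:
  weight 0: 1 codewords.
  weight 2: 4 codewords.
  weight 4: 3 codewords.
Minimum distance d = smallest w > 0 with A_w > 0 = 2.
Sanity: Σ A_w = 8 = 2^3 = 8 ✓.


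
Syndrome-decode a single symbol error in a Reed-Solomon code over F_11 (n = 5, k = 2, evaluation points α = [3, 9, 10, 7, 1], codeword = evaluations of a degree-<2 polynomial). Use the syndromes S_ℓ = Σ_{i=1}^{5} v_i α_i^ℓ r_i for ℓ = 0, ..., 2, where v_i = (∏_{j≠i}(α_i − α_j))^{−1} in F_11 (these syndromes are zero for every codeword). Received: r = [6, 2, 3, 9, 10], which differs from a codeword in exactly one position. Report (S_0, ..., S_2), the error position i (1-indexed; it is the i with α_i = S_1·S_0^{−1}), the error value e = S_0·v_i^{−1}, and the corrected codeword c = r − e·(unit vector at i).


S = (10, 2, 7), error at position 2, error magnitude e = 8, c = [6, 5, 3, 9, 10].

Step 1: column multipliers v_i = (∏_{j≠i}(α_i − α_j))^{−1} mod 11.
  i = 1 (α = 3): (3−9)(3−10)(3−7)(3−1) = (−6)·(−7)·(−4)·2 = −336 ≡ 5, so v_1 = 5^{−1} = 9 (mod 11).
  i = 2 (α = 9): (9−3)(9−10)(9−7)(9−1) = 6·(−1)·2·8 = −96 ≡ 3, so v_2 = 3^{−1} = 4 (mod 11).
  i = 3 (α = 10): (10−3)(10−9)(10−7)(10−1) = 7·1·3·9 = 189 ≡ 2, so v_3 = 2^{−1} = 6 (mod 11).
  i = 4 (α = 7): (7−3)(7−9)(7−10)(7−1) = 4·(−2)·(−3)·6 = 144 ≡ 1, so v_4 = 1^{−1} = 1 (mod 11).
  i = 5 (α = 1): (1−3)(1−9)(1−10)(1−7) = (−2)·(−8)·(−9)·(−6) = 864 ≡ 6, so v_5 = 6^{−1} = 2 (mod 11).
  v = [9, 4, 6, 1, 2].
Step 2: syndromes of r = [6, 2, 3, 9, 10] (all sums mod 11).
  S_0 = Σ v_i r_i = 9·6 + 4·2 + 6·3 + 1·9 + 2·10 = 109 ≡ 10.
  S_1 = Σ v_i α_i r_i = 9·3·6 + 4·9·2 + 6·10·3 + 1·7·9 + 2·1·10 = 497 ≡ 2.
  α_i^2 mod 11 = [9, 4, 1, 5, 1].
  S_2 = Σ v_i α_i^2 r_i = 9·9·6 + 4·4·2 + 6·1·3 + 1·5·9 + 2·1·10 = 601 ≡ 7.
  S = (10, 2, 7) ≠ 0, so r is not a codeword (an error is present).
Step 3: locate the error. For a single error e at position i, S_ℓ = v_i·e·α_i^ℓ, so α_err = S_1/S_0.
  S_0^{−1} = 10^{−1} = 10 (mod 11), so α_err = 2·10 = 20 ≡ 9 = α_2. Error position i = 2.
  Consistency check: S_2/S_1 = 7·6 = 42 ≡ 9 = α_err ✓ (single-error assumption holds).
Step 4: error magnitude e = S_0/v_2 = S_0·∏_{j≠2}(α_2 − α_j) = 10·3 = 30 ≡ 8 (mod 11).
Step 5: correct position 2: c_2 = r_2 − e = 2 − 8 ≡ 5 (mod 11). Hence c = [6, 5, 3, 9, 10].
  Check: interpolating c through the α_i gives m(x) = 1 + 9·x (degree < 2) with m(α_i) = c_i for every i, so c is indeed a codeword.


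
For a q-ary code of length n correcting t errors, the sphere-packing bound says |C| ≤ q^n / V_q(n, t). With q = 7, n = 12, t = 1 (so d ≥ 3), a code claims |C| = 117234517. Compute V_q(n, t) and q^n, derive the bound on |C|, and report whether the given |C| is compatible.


V_q(n, t) = 73, q^n = 13841287201, Hamming bound = 189606673, |C| = 117234517 ≤ bound (satisfied).

Step 1: Compute V_q(n, t) = Σ_{j=0}^1 C(n, j) (q−1)^j.
  j = 0: C(12,0)·(6)^0 = 1·1 = 1.
  j = 1: C(12,1)·(6)^1 = 12·6 = 72.
  V_q(n, t) = 1 + 72 = 73.
Step 2: q^n = 7^12 = 13841287201.
Step 3: Hamming bound ⌊q^n / V_q(n,t)⌋ = ⌊13841287201/73⌋ = 189606673.
Step 4: Compare |C| = 117234517 to 189606673: satisfied.
The claimed |C| lies below the Hamming bound.


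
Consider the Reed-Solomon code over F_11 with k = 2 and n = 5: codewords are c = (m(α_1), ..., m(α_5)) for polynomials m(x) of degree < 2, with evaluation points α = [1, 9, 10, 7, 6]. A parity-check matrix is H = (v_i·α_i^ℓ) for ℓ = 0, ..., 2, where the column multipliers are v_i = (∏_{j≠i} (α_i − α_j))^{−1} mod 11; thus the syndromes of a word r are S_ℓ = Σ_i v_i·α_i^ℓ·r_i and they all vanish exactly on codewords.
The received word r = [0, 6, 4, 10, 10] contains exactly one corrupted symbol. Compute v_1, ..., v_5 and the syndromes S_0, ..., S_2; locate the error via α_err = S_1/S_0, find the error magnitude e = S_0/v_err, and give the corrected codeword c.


S = (7, 9, 10), error at position 5, error magnitude e = 9, c = [0, 6, 4, 10, 1].

Step 1: column multipliers v_i = (∏_{j≠i}(α_i − α_j))^{−1} mod 11.
  i = 1 (α = 1): (1−9)(1−10)(1−7)(1−6) = (−8)·(−9)·(−6)·(−5) = 2160 ≡ 4, so v_1 = 4^{−1} = 3 (mod 11).
  i = 2 (α = 9): (9−1)(9−10)(9−7)(9−6) = 8·(−1)·2·3 = −48 ≡ 7, so v_2 = 7^{−1} = 8 (mod 11).
  i = 3 (α = 10): (10−1)(10−9)(10−7)(10−6) = 9·1·3·4 = 108 ≡ 9, so v_3 = 9^{−1} = 5 (mod 11).
  i = 4 (α = 7): (7−1)(7−9)(7−10)(7−6) = 6·(−2)·(−3)·1 = 36 ≡ 3, so v_4 = 3^{−1} = 4 (mod 11).
  i = 5 (α = 6): (6−1)(6−9)(6−10)(6−7) = 5·(−3)·(−4)·(−1) = −60 ≡ 6, so v_5 = 6^{−1} = 2 (mod 11).
  v = [3, 8, 5, 4, 2].
Step 2: syndromes of r = [0, 6, 4, 10, 10] (all sums mod 11).
  S_0 = Σ v_i r_i = 3·0 + 8·6 + 5·4 + 4·10 + 2·10 = 128 ≡ 7.
  S_1 = Σ v_i α_i r_i = 3·1·0 + 8·9·6 + 5·10·4 + 4·7·10 + 2·6·10 = 1032 ≡ 9.
  α_i^2 mod 11 = [1, 4, 1, 5, 3].
  S_2 = Σ v_i α_i^2 r_i = 3·1·0 + 8·4·6 + 5·1·4 + 4·5·10 + 2·3·10 = 472 ≡ 10.
  S = (7, 9, 10) ≠ 0, so r is not a codeword (an error is present).
Step 3: locate the error. For a single error e at position i, S_ℓ = v_i·e·α_i^ℓ, so α_err = S_1/S_0.
  S_0^{−1} = 7^{−1} = 8 (mod 11), so α_err = 9·8 = 72 ≡ 6 = α_5. Error position i = 5.
  Consistency check: S_2/S_1 = 10·5 = 50 ≡ 6 = α_err ✓ (single-error assumption holds).
Step 4: error magnitude e = S_0/v_5 = S_0·∏_{j≠5}(α_5 − α_j) = 7·6 = 42 ≡ 9 (mod 11).
Step 5: correct position 5: c_5 = r_5 − e = 10 − 9 ≡ 1 (mod 11). Hence c = [0, 6, 4, 10, 1].
  Check: interpolating c through the α_i gives m(x) = 2 + 9·x (degree < 2) with m(α_i) = c_i for every i, so c is indeed a codeword.


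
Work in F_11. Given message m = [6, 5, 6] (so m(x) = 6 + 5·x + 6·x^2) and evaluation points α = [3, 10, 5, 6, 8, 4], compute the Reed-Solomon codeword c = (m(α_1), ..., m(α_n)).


c = [9, 7, 5, 10, 1, 1]

Message polynomial: m(x) = 6 + 5·x + 6·x^2 (mod 11).
For each evaluation point α_i, compute m(α_i) mod 11:
  α_1 = 3: Horner steps 6 → 1 → 9, so m(3) = 9.
  α_2 = 10: Horner steps 6 → 10 → 7, so m(10) = 7.
  α_3 = 5: Horner steps 6 → 2 → 5, so m(5) = 5.
  α_4 = 6: Horner steps 6 → 8 → 10, so m(6) = 10.
  α_5 = 8: Horner steps 6 → 9 → 1, so m(8) = 1.
  α_6 = 4: Horner steps 6 → 7 → 1, so m(4) = 1.
Codeword c = [9, 7, 5, 10, 1, 1] ∈ F_11^6.


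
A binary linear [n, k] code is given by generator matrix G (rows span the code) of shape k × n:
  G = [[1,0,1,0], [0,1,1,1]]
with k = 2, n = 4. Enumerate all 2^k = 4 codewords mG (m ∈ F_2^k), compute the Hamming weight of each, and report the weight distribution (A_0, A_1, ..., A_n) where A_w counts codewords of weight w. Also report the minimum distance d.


Weight distribution: A_0 = 1, A_2 = 1, A_3 = 2. Minimum distance d = 2.

Enumerate all 2^2 = 4 messages m ∈ F_2^2.
For each, compute codeword c = mG in F_2^4, then tally its weight.
  m = 00 → c = 0000, weight = 0.
  m = 10 → c = 1010, weight = 2.
  m = 01 → c = 0111, weight = 3.
  m = 11 → c = 1101, weight = 3.
Tally weights:
  weight 0: 1 codewords.
  weight 2: 1 codewords.
  weight 3: 2 codewords.
Minimum distance d = smallest w > 0 with A_w > 0 = 2.
Sanity: Σ A_w = 4 = 2^2 = 4 ✓.


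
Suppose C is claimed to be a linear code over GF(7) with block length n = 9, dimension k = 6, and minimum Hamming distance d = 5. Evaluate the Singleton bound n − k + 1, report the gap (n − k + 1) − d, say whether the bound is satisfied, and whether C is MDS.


Singleton RHS = n − k + 1 = 4, slack = -1, bound violated (no such code; not MDS).

Singleton bound: d ≤ n − k + 1.
Here n = 9, k = 6, so n − k + 1 = 4.
Given d = 5, check d ≤ 4: NO.
Slack = (n − k + 1) − d = -1.
The slack is negative: d = 5 exceeds n − k + 1 = 4 by 1, so the Singleton bound is violated and no linear [9, 6, 5]_7 code can exist. In particular it is not MDS (MDS requires d = n − k + 1 exactly).
Description: the claimed parameters are [9, 6, 5]_7; such a code would be impossible (violates the Singleton bound).


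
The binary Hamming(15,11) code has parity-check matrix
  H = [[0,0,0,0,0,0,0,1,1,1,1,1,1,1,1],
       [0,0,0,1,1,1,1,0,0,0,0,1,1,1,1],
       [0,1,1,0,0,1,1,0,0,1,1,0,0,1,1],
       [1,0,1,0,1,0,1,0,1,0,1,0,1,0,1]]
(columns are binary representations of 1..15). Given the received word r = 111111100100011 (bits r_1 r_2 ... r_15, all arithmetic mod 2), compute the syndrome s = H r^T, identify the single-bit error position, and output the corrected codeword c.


s = (1, 0, 1, 1)^T, error position = 11, corrected codeword c = 111111100110011

Compute s = H r^T mod 2 one row at a time:
  s_1 = 0 + 0 + 1 + 0 + 0 + 0 + 1 + 1 = 3 ≡ 1 (mod 2).
  s_2 = 1 + 1 + 1 + 1 + 0 + 0 + 1 + 1 = 6 ≡ 0 (mod 2).
  s_3 = 1 + 1 + 1 + 1 + 1 + 0 + 1 + 1 = 7 ≡ 1 (mod 2).
  s_4 = 1 + 1 + 1 + 1 + 0 + 0 + 0 + 1 = 5 ≡ 1 (mod 2).
s = (1, 0, 1, 1)^T — this equals column 11 of H (binary 1011), so error is at position 11.
Correct: flip bit 11 of r = 111111100100011 to get c = 111111100110011.


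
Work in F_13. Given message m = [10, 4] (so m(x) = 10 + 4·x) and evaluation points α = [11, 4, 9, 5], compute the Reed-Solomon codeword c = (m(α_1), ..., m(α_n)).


c = [2, 0, 7, 4]

Message polynomial: m(x) = 10 + 4·x (mod 13).
For each evaluation point α_i, compute m(α_i) mod 13:
  α_1 = 11: Horner steps 4 → 2, so m(11) = 2.
  α_2 = 4: Horner steps 4 → 0, so m(4) = 0.
  α_3 = 9: Horner steps 4 → 7, so m(9) = 7.
  α_4 = 5: Horner steps 4 → 4, so m(5) = 4.
Codeword c = [2, 0, 7, 4] ∈ F_13^4.


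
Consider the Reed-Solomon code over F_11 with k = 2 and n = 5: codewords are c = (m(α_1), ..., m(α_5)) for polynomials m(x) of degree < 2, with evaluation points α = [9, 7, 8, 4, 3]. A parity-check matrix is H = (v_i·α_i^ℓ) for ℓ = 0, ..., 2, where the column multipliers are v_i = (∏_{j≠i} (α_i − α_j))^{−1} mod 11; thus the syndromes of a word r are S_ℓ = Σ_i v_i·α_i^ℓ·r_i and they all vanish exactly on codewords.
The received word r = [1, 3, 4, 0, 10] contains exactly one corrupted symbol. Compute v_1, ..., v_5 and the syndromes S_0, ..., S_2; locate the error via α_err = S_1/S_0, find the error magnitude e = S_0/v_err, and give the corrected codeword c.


S = (8, 6, 10), error at position 1, error magnitude e = 7, c = [5, 3, 4, 0, 10].

Step 1: column multipliers v_i = (∏_{j≠i}(α_i − α_j))^{−1} mod 11.
  i = 1 (α = 9): (9−7)(9−8)(9−4)(9−3) = 2·1·5·6 = 60 ≡ 5, so v_1 = 5^{−1} = 9 (mod 11).
  i = 2 (α = 7): (7−9)(7−8)(7−4)(7−3) = (−2)·(−1)·3·4 = 24 ≡ 2, so v_2 = 2^{−1} = 6 (mod 11).
  i = 3 (α = 8): (8−9)(8−7)(8−4)(8−3) = (−1)·1·4·5 = −20 ≡ 2, so v_3 = 2^{−1} = 6 (mod 11).
  i = 4 (α = 4): (4−9)(4−7)(4−8)(4−3) = (−5)·(−3)·(−4)·1 = −60 ≡ 6, so v_4 = 6^{−1} = 2 (mod 11).
  i = 5 (α = 3): (3−9)(3−7)(3−8)(3−4) = (−6)·(−4)·(−5)·(−1) = 120 ≡ 10, so v_5 = 10^{−1} = 10 (mod 11).
  v = [9, 6, 6, 2, 10].
Step 2: syndromes of r = [1, 3, 4, 0, 10] (all sums mod 11).
  S_0 = Σ v_i r_i = 9·1 + 6·3 + 6·4 + 2·0 + 10·10 = 151 ≡ 8.
  S_1 = Σ v_i α_i r_i = 9·9·1 + 6·7·3 + 6·8·4 + 2·4·0 + 10·3·10 = 699 ≡ 6.
  α_i^2 mod 11 = [4, 5, 9, 5, 9].
  S_2 = Σ v_i α_i^2 r_i = 9·4·1 + 6·5·3 + 6·9·4 + 2·5·0 + 10·9·10 = 1242 ≡ 10.
  S = (8, 6, 10) ≠ 0, so r is not a codeword (an error is present).
Step 3: locate the error. For a single error e at position i, S_ℓ = v_i·e·α_i^ℓ, so α_err = S_1/S_0.
  S_0^{−1} = 8^{−1} = 7 (mod 11), so α_err = 6·7 = 42 ≡ 9 = α_1. Error position i = 1.
  Consistency check: S_2/S_1 = 10·2 = 20 ≡ 9 = α_err ✓ (single-error assumption holds).
Step 4: error magnitude e = S_0/v_1 = S_0·∏_{j≠1}(α_1 − α_j) = 8·5 = 40 ≡ 7 (mod 11).
Step 5: correct position 1: c_1 = r_1 − e = 1 − 7 ≡ 5 (mod 11). Hence c = [5, 3, 4, 0, 10].
  Check: interpolating c through the α_i gives m(x) = 7 + 1·x (degree < 2) with m(α_i) = c_i for every i, so c is indeed a codeword.


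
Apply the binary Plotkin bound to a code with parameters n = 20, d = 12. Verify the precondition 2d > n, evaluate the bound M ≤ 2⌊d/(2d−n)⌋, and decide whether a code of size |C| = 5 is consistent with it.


Plotkin bound M ≤ 6; given |C| = 5 ≤ bound (satisfied).

Check applicability: 2d = 24, n = 20.
2d − n = 4 > 0, so Plotkin applies.
Compute d/(2d−n) = 12/4 ≈ 3.0000.
⌊d/(2d−n)⌋ = 3.
Plotkin bound: M ≤ 2·3 = 6.
Given |C| = 5, check: satisfied.
This |C| is below the Plotkin bound.


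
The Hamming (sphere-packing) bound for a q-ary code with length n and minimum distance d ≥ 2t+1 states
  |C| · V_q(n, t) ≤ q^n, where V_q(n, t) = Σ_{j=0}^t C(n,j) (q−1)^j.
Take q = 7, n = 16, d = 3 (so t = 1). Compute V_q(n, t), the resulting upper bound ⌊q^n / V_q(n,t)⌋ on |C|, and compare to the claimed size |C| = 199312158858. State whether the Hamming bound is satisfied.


V_q(n, t) = 97, q^n = 33232930569601, Hamming bound = 342607531645, |C| = 199312158858 ≤ bound (satisfied).

Step 1: Compute V_q(n, t) = Σ_{j=0}^1 C(n, j) (q−1)^j.
  j = 0: C(16,0)·(6)^0 = 1·1 = 1.
  j = 1: C(16,1)·(6)^1 = 16·6 = 96.
  V_q(n, t) = 1 + 96 = 97.
Step 2: q^n = 7^16 = 33232930569601.
Step 3: Hamming bound ⌊q^n / V_q(n,t)⌋ = ⌊33232930569601/97⌋ = 342607531645.
Step 4: Compare |C| = 199312158858 to 342607531645: satisfied.
The claimed |C| lies below the Hamming bound.


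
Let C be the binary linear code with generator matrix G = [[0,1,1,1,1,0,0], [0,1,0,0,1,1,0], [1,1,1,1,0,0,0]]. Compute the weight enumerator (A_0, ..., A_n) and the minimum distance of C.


Weight distribution: A_0 = 1, A_2 = 1, A_3 = 3, A_4 = 2, A_5 = 1. Minimum distance d = 2.

Enumerate all 2^3 = 8 messages m ∈ F_2^3.
For each, compute codeword c = mG in F_2^7, then tally its weight.
  m = 000 → c = 0000000, weight = 0.
  m = 100 → c = 0111100, weight = 4.
  m = 010 → c = 0100110, weight = 3.
  m = 110 → c = 0011010, weight = 3.
  m = 001 → c = 1111000, weight = 4.
  m = 101 → c = 1000100, weight = 2.
  m = 011 → c = 1011110, weight = 5.
  m = 111 → c = 1100010, weight = 3.
Tally weights:
  weight 0: 1 codewords.
  weight 2: 1 codewords.
  weight 3: 3 codewords.
  weight 4: 2 codewords.
  weight 5: 1 codewords.
Minimum distance d = smallest w > 0 with A_w > 0 = 2.
Sanity: Σ A_w = 8 = 2^3 = 8 ✓.


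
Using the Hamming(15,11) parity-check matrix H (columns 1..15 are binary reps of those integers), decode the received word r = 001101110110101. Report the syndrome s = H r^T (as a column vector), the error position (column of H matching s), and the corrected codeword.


s = (1, 1, 0, 1)^T, error position = 13, corrected codeword c = 001101110110001

Compute s = H r^T mod 2 one row at a time:
  s_1 = 1 + 0 + 1 + 1 + 0 + 1 + 0 + 1 = 5 ≡ 1 (mod 2).
  s_2 = 1 + 0 + 1 + 1 + 0 + 1 + 0 + 1 = 5 ≡ 1 (mod 2).
  s_3 = 0 + 1 + 1 + 1 + 1 + 1 + 0 + 1 = 6 ≡ 0 (mod 2).
  s_4 = 0 + 1 + 0 + 1 + 0 + 1 + 1 + 1 = 5 ≡ 1 (mod 2).
s = (1, 1, 0, 1)^T — this equals column 13 of H (binary 1101), so error is at position 13.
Correct: flip bit 13 of r = 001101110110101 to get c = 001101110110001.


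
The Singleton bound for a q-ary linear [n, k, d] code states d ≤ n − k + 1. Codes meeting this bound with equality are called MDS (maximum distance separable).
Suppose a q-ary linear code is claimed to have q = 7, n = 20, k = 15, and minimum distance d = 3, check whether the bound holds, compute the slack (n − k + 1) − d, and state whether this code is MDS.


Singleton RHS = n − k + 1 = 6, slack = 3, bound satisfied, not MDS.

Singleton bound: d ≤ n − k + 1.
Here n = 20, k = 15, so n − k + 1 = 6.
Given d = 3, check d ≤ 6: YES.
Slack = (n − k + 1) − d = 3.
The code is NOT MDS (slack = 3 > 0).
Description: the claimed parameters are [20, 15, 3]_7; such a code would be non-MDS.


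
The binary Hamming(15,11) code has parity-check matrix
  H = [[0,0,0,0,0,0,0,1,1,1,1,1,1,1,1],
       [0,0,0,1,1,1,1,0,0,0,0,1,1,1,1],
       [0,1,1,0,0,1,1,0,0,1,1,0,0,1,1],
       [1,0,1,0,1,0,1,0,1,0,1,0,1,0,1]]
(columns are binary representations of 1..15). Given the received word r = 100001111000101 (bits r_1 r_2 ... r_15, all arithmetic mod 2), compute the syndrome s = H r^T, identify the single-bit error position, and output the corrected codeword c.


s = (0, 0, 1, 1)^T, error position = 3, corrected codeword c = 101001111000101

Compute s = H r^T mod 2 one row at a time:
  s_1 = 1 + 1 + 0 + 0 + 0 + 1 + 0 + 1 = 4 ≡ 0 (mod 2).
  s_2 = 0 + 0 + 1 + 1 + 0 + 1 + 0 + 1 = 4 ≡ 0 (mod 2).
  s_3 = 0 + 0 + 1 + 1 + 0 + 0 + 0 + 1 = 3 ≡ 1 (mod 2).
  s_4 = 1 + 0 + 0 + 1 + 1 + 0 + 1 + 1 = 5 ≡ 1 (mod 2).
s = (0, 0, 1, 1)^T — this equals column 3 of H (binary 0011), so error is at position 3.
Correct: flip bit 3 of r = 100001111000101 to get c = 101001111000101.


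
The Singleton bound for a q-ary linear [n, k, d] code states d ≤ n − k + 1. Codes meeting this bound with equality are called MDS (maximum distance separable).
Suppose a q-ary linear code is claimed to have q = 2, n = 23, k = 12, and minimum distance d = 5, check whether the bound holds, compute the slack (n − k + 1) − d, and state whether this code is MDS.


Singleton RHS = n − k + 1 = 12, slack = 7, bound satisfied, not MDS.

Singleton bound: d ≤ n − k + 1.
Here n = 23, k = 12, so n − k + 1 = 12.
Given d = 5, check d ≤ 12: YES.
Slack = (n − k + 1) − d = 7.
The code is NOT MDS (slack = 7 > 0).
Description: the claimed parameters are [23, 12, 5]_2; such a code would be non-MDS.


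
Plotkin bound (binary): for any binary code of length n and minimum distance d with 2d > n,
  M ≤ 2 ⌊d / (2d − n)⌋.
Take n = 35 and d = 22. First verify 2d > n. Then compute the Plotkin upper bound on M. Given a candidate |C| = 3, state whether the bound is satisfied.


Plotkin bound M ≤ 4; given |C| = 3 ≤ bound (satisfied).

Check applicability: 2d = 44, n = 35.
2d − n = 9 > 0, so Plotkin applies.
Compute d/(2d−n) = 22/9 ≈ 2.4444.
⌊d/(2d−n)⌋ = 2.
Plotkin bound: M ≤ 2·2 = 4.
Given |C| = 3, check: satisfied.
This |C| is below the Plotkin bound.


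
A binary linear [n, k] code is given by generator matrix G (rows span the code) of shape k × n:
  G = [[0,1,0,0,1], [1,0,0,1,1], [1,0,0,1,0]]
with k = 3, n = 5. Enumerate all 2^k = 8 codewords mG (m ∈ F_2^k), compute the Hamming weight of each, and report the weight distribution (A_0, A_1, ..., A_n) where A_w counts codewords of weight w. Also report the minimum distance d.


Weight distribution: A_0 = 1, A_1 = 2, A_2 = 2, A_3 = 2, A_4 = 1. Minimum distance d = 1.

Enumerate all 2^3 = 8 messages m ∈ F_2^3.
For each, compute codeword c = mG in F_2^5, then tally its weight.
  m = 000 → c = 00000, weight = 0.
  m = 100 → c = 01001, weight = 2.
  m = 010 → c = 10011, weight = 3.
  m = 110 → c = 11010, weight = 3.
  m = 001 → c = 10010, weight = 2.
  m = 101 → c = 11011, weight = 4.
  m = 011 → c = 00001, weight = 1.
  m = 111 → c = 01000, weight = 1.
Tally weights:
  weight 0: 1 codewords.
  weight 1: 2 codewords.
  weight 2: 2 codewords.
  weight 3: 2 codewords.
  weight 4: 1 codewords.
Minimum distance d = smallest w > 0 with A_w > 0 = 1.
Sanity: Σ A_w = 8 = 2^3 = 8 ✓.
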